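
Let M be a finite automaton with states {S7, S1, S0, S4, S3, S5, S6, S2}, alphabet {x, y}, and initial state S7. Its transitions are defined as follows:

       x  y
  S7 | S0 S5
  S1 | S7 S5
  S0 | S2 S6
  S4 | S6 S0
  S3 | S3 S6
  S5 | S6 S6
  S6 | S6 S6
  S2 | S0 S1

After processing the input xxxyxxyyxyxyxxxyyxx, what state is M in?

S6

start at S7
read 'x': S7 → S0
read 'x': S0 → S2
read 'x': S2 → S0
read 'y': S0 → S6
read 'x': S6 → S6
read 'x': S6 → S6
read 'y': S6 → S6
read 'y': S6 → S6
read 'x': S6 → S6
read 'y': S6 → S6
read 'x': S6 → S6
read 'y': S6 → S6
read 'x': S6 → S6
read 'x': S6 → S6
read 'x': S6 → S6
read 'y': S6 → S6
read 'y': S6 → S6
read 'x': S6 → S6
read 'x': S6 → S6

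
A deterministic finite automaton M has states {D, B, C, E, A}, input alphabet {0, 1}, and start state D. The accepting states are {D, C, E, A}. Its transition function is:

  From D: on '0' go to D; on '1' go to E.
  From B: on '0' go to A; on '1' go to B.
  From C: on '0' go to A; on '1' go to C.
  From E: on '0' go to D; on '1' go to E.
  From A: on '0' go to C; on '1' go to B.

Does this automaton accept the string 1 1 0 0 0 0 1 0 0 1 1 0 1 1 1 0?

start at D
read '1': D → E
read '1': E → E
read '0': E → D
read '0': D → D
read '0': D → D
read '0': D → D
read '1': D → E
read '0': E → D
read '0': D → D
read '1': D → E
read '1': E → E
read '0': E → D
read '1': D → E
read '1': E → E
read '1': E → E
read '0': E → D
End state D is accepting.

Yes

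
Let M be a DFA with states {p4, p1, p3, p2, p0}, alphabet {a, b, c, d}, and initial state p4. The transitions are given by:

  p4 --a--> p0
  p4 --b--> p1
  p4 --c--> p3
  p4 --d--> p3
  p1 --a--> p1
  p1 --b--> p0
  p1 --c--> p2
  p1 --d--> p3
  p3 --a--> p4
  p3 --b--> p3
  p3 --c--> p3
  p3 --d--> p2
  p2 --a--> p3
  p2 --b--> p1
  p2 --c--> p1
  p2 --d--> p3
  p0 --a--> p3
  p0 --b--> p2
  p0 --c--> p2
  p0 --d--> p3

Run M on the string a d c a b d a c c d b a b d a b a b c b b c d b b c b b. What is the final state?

p4 → p0 → p3 → p3 → p4 → p1 → p3 → p4 → p3 → p3 → p2 → p1 → p1 → p0 → p3 → p4 → p1 → p1 → p0 → p2 → p1 → p0 → p2 → p3 → p3 → p3 → p3 → p3 → p3

p3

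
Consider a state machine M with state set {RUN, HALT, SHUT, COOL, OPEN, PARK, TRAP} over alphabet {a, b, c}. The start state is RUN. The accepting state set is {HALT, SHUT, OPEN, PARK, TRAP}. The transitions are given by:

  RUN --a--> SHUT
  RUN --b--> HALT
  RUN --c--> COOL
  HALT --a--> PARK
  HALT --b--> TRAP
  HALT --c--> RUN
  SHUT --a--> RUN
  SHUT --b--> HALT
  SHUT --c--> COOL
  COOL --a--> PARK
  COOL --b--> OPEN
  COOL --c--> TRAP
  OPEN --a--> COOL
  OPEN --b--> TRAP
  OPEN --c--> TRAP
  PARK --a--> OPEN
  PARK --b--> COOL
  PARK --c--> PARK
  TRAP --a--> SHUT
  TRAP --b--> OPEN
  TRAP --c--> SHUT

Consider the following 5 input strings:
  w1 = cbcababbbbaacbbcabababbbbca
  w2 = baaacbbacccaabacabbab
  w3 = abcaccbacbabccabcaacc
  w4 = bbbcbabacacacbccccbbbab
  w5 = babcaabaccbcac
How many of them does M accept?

4

w1: Trace: RUN -c-> COOL -b-> OPEN -c-> TRAP -a-> SHUT -b-> HALT -a-> PARK -b-> COOL -b-> OPEN -b-> TRAP -b-> OPEN -a-> COOL -a-> PARK -c-> PARK -b-> COOL -b-> OPEN -c-> TRAP -a-> SHUT -b-> HALT -a-> PARK -b-> COOL -a-> PARK -b-> COOL -b-> OPEN -b-> TRAP -b-> OPEN -c-> TRAP -a-> SHUT  → end SHUT, accepted
w2: Trace: RUN -b-> HALT -a-> PARK -a-> OPEN -a-> COOL -c-> TRAP -b-> OPEN -b-> TRAP -a-> SHUT -c-> COOL -c-> TRAP -c-> SHUT -a-> RUN -a-> SHUT -b-> HALT -a-> PARK -c-> PARK -a-> OPEN -b-> TRAP -b-> OPEN -a-> COOL -b-> OPEN  → end OPEN, accepted
w3: Trace: RUN -a-> SHUT -b-> HALT -c-> RUN -a-> SHUT -c-> COOL -c-> TRAP -b-> OPEN -a-> COOL -c-> TRAP -b-> OPEN -a-> COOL -b-> OPEN -c-> TRAP -c-> SHUT -a-> RUN -b-> HALT -c-> RUN -a-> SHUT -a-> RUN -c-> COOL -c-> TRAP  → end TRAP, accepted
w4: Trace: RUN -b-> HALT -b-> TRAP -b-> OPEN -c-> TRAP -b-> OPEN -a-> COOL -b-> OPEN -a-> COOL -c-> TRAP -a-> SHUT -c-> COOL -a-> PARK -c-> PARK -b-> COOL -c-> TRAP -c-> SHUT -c-> COOL -c-> TRAP -b-> OPEN -b-> TRAP -b-> OPEN -a-> COOL -b-> OPEN  → end OPEN, accepted
w5: Trace: RUN -b-> HALT -a-> PARK -b-> COOL -c-> TRAP -a-> SHUT -a-> RUN -b-> HALT -a-> PARK -c-> PARK -c-> PARK -b-> COOL -c-> TRAP -a-> SHUT -c-> COOL  → end COOL, rejected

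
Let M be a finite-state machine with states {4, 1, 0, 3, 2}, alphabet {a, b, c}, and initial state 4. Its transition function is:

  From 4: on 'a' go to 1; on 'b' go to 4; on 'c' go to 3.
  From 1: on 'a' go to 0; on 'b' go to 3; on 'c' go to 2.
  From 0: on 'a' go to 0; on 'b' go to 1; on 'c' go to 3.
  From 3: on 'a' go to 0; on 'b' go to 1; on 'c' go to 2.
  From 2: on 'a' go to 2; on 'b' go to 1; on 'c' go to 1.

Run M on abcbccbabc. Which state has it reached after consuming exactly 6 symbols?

4 → 1 → 3 → 2 → 1 → 2 → 1
After 6 symbols: 1.

1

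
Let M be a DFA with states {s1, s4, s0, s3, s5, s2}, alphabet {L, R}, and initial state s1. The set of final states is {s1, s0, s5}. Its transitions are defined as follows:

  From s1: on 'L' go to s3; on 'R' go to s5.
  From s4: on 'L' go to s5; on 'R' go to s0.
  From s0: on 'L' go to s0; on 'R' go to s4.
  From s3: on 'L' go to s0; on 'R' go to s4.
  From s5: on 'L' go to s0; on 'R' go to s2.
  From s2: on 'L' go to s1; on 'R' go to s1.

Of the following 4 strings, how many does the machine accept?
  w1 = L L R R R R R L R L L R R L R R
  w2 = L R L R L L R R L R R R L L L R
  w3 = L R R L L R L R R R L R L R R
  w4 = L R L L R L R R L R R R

2

w1: Trace: s1 -L-> s3 -L-> s0 -R-> s4 -R-> s0 -R-> s4 -R-> s0 -R-> s4 -L-> s5 -R-> s2 -L-> s1 -L-> s3 -R-> s4 -R-> s0 -L-> s0 -R-> s4 -R-> s0  → end s0, accepted
w2: Trace: s1 -L-> s3 -R-> s4 -L-> s5 -R-> s2 -L-> s1 -L-> s3 -R-> s4 -R-> s0 -L-> s0 -R-> s4 -R-> s0 -R-> s4 -L-> s5 -L-> s0 -L-> s0 -R-> s4  → end s4, rejected
w3: Trace: s1 -L-> s3 -R-> s4 -R-> s0 -L-> s0 -L-> s0 -R-> s4 -L-> s5 -R-> s2 -R-> s1 -R-> s5 -L-> s0 -R-> s4 -L-> s5 -R-> s2 -R-> s1  → end s1, accepted
w4: Trace: s1 -L-> s3 -R-> s4 -L-> s5 -L-> s0 -R-> s4 -L-> s5 -R-> s2 -R-> s1 -L-> s3 -R-> s4 -R-> s0 -R-> s4  → end s4, rejected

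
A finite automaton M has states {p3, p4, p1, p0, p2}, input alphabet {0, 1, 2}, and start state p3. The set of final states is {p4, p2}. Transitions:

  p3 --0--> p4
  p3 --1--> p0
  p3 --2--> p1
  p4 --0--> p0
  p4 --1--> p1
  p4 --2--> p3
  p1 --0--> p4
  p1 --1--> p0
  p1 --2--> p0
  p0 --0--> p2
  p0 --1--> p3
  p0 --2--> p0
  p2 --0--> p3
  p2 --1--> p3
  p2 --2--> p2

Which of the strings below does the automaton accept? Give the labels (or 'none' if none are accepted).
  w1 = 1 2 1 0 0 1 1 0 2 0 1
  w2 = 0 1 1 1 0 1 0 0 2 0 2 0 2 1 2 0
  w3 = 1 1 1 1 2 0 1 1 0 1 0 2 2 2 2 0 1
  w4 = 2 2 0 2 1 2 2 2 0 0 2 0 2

w1: Trace: p3 -1-> p0 -2-> p0 -1-> p3 -0-> p4 -0-> p0 -1-> p3 -1-> p0 -0-> p2 -2-> p2 -0-> p3 -1-> p0  → end p0, rejected
w2: Trace: p3 -0-> p4 -1-> p1 -1-> p0 -1-> p3 -0-> p4 -1-> p1 -0-> p4 -0-> p0 -2-> p0 -0-> p2 -2-> p2 -0-> p3 -2-> p1 -1-> p0 -2-> p0 -0-> p2  → end p2, accepted
w3: Trace: p3 -1-> p0 -1-> p3 -1-> p0 -1-> p3 -2-> p1 -0-> p4 -1-> p1 -1-> p0 -0-> p2 -1-> p3 -0-> p4 -2-> p3 -2-> p1 -2-> p0 -2-> p0 -0-> p2 -1-> p3  → end p3, rejected
w4: Trace: p3 -2-> p1 -2-> p0 -0-> p2 -2-> p2 -1-> p3 -2-> p1 -2-> p0 -2-> p0 -0-> p2 -0-> p3 -2-> p1 -0-> p4 -2-> p3  → end p3, rejected

w2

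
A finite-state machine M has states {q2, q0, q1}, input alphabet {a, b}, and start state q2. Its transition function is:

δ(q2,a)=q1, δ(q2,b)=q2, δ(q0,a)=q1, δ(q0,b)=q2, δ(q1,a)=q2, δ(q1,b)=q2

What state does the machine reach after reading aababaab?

q2 → q1 → q2 → q2 → q1 → q2 → q1 → q2 → q2

q2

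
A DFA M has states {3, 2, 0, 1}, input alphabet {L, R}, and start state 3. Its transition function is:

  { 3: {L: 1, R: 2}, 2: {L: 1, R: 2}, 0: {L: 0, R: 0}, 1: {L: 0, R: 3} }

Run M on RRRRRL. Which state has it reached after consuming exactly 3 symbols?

Trace: 3 -R-> 2 -R-> 2 -R-> 2
After 3 symbols: 2.

2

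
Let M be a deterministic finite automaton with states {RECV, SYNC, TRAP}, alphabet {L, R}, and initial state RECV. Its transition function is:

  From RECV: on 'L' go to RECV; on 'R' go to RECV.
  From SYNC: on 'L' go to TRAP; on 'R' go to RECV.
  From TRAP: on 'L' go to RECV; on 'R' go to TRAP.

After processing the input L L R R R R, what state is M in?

RECV → RECV → RECV → RECV → RECV → RECV → RECV

RECV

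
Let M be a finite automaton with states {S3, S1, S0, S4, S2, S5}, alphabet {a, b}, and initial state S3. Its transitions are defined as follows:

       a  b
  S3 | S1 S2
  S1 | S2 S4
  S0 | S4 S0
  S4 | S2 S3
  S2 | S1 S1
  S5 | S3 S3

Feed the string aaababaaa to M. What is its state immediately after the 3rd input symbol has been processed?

S3 → S1 → S2 → S1
After 3 symbols: S1.

S1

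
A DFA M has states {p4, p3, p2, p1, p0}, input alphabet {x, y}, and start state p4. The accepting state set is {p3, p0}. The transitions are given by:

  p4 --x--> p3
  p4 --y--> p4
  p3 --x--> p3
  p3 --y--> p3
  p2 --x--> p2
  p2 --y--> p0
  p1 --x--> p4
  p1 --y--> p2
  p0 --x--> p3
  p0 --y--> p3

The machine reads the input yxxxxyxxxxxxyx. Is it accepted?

Yes

Trace: p4 -y-> p4 -x-> p3 -x-> p3 -x-> p3 -x-> p3 -y-> p3 -x-> p3 -x-> p3 -x-> p3 -x-> p3 -x-> p3 -x-> p3 -y-> p3 -x-> p3
End state p3 is accepting.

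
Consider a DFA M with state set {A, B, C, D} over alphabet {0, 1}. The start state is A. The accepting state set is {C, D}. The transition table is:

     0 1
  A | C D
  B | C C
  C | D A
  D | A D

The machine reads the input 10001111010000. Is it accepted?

No

start at A
read '1': A → D
read '0': D → A
read '0': A → C
read '0': C → D
read '1': D → D
read '1': D → D
read '1': D → D
read '1': D → D
read '0': D → A
read '1': A → D
read '0': D → A
read '0': A → C
read '0': C → D
read '0': D → A
End state A is not accepting.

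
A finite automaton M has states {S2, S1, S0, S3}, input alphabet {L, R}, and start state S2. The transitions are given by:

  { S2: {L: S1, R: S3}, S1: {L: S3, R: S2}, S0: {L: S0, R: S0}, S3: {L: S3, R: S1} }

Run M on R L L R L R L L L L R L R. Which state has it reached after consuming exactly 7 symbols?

start at S2
read 'R': S2 → S3
read 'L': S3 → S3
read 'L': S3 → S3
read 'R': S3 → S1
read 'L': S1 → S3
read 'R': S3 → S1
read 'L': S1 → S3
After 7 symbols: S3.

S3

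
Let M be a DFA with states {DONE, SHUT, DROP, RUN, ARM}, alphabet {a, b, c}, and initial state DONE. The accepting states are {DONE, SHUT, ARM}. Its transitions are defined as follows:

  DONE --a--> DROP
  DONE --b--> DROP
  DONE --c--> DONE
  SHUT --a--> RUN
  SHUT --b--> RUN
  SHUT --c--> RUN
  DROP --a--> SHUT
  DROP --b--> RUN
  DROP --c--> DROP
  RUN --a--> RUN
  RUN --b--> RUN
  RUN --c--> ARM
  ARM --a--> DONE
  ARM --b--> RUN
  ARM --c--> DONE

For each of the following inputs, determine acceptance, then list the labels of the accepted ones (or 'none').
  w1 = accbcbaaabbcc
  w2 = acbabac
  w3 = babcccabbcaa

w1, w2

w1: DONE → DROP → DROP → DROP → RUN → ARM → RUN → RUN → RUN → RUN → RUN → RUN → ARM → DONE  → end DONE, accepted
w2: DONE → DROP → DROP → RUN → RUN → RUN → RUN → ARM  → end ARM, accepted
w3: DONE → DROP → SHUT → RUN → ARM → DONE → DONE → DROP → RUN → RUN → ARM → DONE → DROP  → end DROP, rejected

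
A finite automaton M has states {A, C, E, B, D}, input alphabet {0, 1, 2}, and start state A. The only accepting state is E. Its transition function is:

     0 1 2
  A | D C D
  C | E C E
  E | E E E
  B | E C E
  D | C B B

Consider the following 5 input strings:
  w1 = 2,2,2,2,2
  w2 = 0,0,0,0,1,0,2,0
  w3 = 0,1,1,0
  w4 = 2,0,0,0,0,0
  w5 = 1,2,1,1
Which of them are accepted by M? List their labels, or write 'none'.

w1:
  start at A
  read '2': A → D
  read '2': D → B
  read '2': B → E
  read '2': E → E
  read '2': E → E
  end E, accepted
w2:
  start at A
  read '0': A → D
  read '0': D → C
  read '0': C → E
  read '0': E → E
  read '1': E → E
  read '0': E → E
  read '2': E → E
  read '0': E → E
  end E, accepted
w3:
  start at A
  read '0': A → D
  read '1': D → B
  read '1': B → C
  read '0': C → E
  end E, accepted
w4:
  start at A
  read '2': A → D
  read '0': D → C
  read '0': C → E
  read '0': E → E
  read '0': E → E
  read '0': E → E
  end E, accepted
w5:
  start at A
  read '1': A → C
  read '2': C → E
  read '1': E → E
  read '1': E → E
  end E, accepted

w1, w2, w3, w4, w5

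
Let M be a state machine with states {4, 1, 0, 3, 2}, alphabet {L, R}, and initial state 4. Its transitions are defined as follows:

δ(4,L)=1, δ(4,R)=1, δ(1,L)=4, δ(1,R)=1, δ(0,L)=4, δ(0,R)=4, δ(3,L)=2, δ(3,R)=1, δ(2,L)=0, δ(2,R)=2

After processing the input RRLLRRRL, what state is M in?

start at 4
read 'R': 4 → 1
read 'R': 1 → 1
read 'L': 1 → 4
read 'L': 4 → 1
read 'R': 1 → 1
read 'R': 1 → 1
read 'R': 1 → 1
read 'L': 1 → 4

4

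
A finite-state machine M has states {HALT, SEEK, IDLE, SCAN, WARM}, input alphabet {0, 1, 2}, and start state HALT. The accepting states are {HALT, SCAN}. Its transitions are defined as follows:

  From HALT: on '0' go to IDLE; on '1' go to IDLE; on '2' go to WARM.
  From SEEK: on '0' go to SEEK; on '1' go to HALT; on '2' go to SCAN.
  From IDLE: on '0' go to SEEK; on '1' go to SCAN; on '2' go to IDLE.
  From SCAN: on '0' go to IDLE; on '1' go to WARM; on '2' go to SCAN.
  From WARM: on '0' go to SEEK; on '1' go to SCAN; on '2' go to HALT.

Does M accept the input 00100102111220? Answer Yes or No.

start at HALT
read '0': HALT → IDLE
read '0': IDLE → SEEK
read '1': SEEK → HALT
read '0': HALT → IDLE
read '0': IDLE → SEEK
read '1': SEEK → HALT
read '0': HALT → IDLE
read '2': IDLE → IDLE
read '1': IDLE → SCAN
read '1': SCAN → WARM
read '1': WARM → SCAN
read '2': SCAN → SCAN
read '2': SCAN → SCAN
read '0': SCAN → IDLE
End state IDLE is not accepting.

No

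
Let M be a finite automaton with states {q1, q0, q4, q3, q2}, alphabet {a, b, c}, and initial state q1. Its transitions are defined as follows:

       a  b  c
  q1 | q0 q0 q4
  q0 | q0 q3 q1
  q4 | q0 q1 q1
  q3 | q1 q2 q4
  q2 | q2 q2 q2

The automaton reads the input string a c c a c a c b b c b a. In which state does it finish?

q0

Trace: q1 -a-> q0 -c-> q1 -c-> q4 -a-> q0 -c-> q1 -a-> q0 -c-> q1 -b-> q0 -b-> q3 -c-> q4 -b-> q1 -a-> q0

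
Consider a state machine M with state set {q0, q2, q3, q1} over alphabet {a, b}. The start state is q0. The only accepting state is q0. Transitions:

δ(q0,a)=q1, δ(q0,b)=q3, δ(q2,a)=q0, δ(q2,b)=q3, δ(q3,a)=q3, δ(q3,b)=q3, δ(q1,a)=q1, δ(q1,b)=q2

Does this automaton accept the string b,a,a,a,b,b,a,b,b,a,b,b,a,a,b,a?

No

Trace: q0 -b-> q3 -a-> q3 -a-> q3 -a-> q3 -b-> q3 -b-> q3 -a-> q3 -b-> q3 -b-> q3 -a-> q3 -b-> q3 -b-> q3 -a-> q3 -a-> q3 -b-> q3 -a-> q3
End state q3 is not accepting.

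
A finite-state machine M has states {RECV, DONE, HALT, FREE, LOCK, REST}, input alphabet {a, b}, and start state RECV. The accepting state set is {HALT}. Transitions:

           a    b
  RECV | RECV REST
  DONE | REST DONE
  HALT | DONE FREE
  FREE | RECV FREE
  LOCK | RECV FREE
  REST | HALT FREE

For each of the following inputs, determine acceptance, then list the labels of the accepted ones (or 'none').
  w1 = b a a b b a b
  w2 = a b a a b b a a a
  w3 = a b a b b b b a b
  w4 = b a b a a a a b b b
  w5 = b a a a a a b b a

w1:
  start at RECV
  read 'b': RECV → REST
  read 'a': REST → HALT
  read 'a': HALT → DONE
  read 'b': DONE → DONE
  read 'b': DONE → DONE
  read 'a': DONE → REST
  read 'b': REST → FREE
  end FREE, rejected
w2:
  start at RECV
  read 'a': RECV → RECV
  read 'b': RECV → REST
  read 'a': REST → HALT
  read 'a': HALT → DONE
  read 'b': DONE → DONE
  read 'b': DONE → DONE
  read 'a': DONE → REST
  read 'a': REST → HALT
  read 'a': HALT → DONE
  end DONE, rejected
w3:
  start at RECV
  read 'a': RECV → RECV
  read 'b': RECV → REST
  read 'a': REST → HALT
  read 'b': HALT → FREE
  read 'b': FREE → FREE
  read 'b': FREE → FREE
  read 'b': FREE → FREE
  read 'a': FREE → RECV
  read 'b': RECV → REST
  end REST, rejected
w4:
  start at RECV
  read 'b': RECV → REST
  read 'a': REST → HALT
  read 'b': HALT → FREE
  read 'a': FREE → RECV
  read 'a': RECV → RECV
  read 'a': RECV → RECV
  read 'a': RECV → RECV
  read 'b': RECV → REST
  read 'b': REST → FREE
  read 'b': FREE → FREE
  end FREE, rejected
w5:
  start at RECV
  read 'b': RECV → REST
  read 'a': REST → HALT
  read 'a': HALT → DONE
  read 'a': DONE → REST
  read 'a': REST → HALT
  read 'a': HALT → DONE
  read 'b': DONE → DONE
  read 'b': DONE → DONE
  read 'a': DONE → REST
  end REST, rejected

none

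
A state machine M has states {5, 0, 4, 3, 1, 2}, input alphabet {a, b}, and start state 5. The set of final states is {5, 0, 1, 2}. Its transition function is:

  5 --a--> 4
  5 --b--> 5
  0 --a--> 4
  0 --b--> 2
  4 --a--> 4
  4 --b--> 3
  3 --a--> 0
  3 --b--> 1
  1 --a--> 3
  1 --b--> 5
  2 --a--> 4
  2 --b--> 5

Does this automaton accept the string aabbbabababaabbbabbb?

start at 5
read 'a': 5 → 4
read 'a': 4 → 4
read 'b': 4 → 3
read 'b': 3 → 1
read 'b': 1 → 5
read 'a': 5 → 4
read 'b': 4 → 3
read 'a': 3 → 0
read 'b': 0 → 2
read 'a': 2 → 4
read 'b': 4 → 3
read 'a': 3 → 0
read 'a': 0 → 4
read 'b': 4 → 3
read 'b': 3 → 1
read 'b': 1 → 5
read 'a': 5 → 4
read 'b': 4 → 3
read 'b': 3 → 1
read 'b': 1 → 5
End state 5 is accepting.

Yes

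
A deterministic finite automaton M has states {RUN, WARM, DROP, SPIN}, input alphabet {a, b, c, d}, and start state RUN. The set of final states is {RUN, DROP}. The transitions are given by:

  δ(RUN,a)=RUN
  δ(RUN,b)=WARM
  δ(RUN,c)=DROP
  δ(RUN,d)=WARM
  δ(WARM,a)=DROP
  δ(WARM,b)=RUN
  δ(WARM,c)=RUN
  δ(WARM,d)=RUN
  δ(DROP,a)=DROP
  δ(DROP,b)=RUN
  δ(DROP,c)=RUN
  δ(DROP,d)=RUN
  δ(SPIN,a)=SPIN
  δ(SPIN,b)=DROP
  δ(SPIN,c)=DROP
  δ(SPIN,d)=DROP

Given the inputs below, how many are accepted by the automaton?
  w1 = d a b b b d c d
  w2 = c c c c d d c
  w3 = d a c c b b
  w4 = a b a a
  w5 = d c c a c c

3

w1: Trace: RUN -d-> WARM -a-> DROP -b-> RUN -b-> WARM -b-> RUN -d-> WARM -c-> RUN -d-> WARM  → end WARM, rejected
w2: Trace: RUN -c-> DROP -c-> RUN -c-> DROP -c-> RUN -d-> WARM -d-> RUN -c-> DROP  → end DROP, accepted
w3: Trace: RUN -d-> WARM -a-> DROP -c-> RUN -c-> DROP -b-> RUN -b-> WARM  → end WARM, rejected
w4: Trace: RUN -a-> RUN -b-> WARM -a-> DROP -a-> DROP  → end DROP, accepted
w5: Trace: RUN -d-> WARM -c-> RUN -c-> DROP -a-> DROP -c-> RUN -c-> DROP  → end DROP, accepted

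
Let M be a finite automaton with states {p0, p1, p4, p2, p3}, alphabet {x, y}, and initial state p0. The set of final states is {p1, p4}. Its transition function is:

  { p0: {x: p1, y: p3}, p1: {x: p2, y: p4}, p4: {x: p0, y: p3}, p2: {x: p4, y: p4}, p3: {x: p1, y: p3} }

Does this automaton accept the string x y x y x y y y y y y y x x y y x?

Yes

p0 → p1 → p4 → p0 → p3 → p1 → p4 → p3 → p3 → p3 → p3 → p3 → p3 → p1 → p2 → p4 → p3 → p1
End state p1 is accepting.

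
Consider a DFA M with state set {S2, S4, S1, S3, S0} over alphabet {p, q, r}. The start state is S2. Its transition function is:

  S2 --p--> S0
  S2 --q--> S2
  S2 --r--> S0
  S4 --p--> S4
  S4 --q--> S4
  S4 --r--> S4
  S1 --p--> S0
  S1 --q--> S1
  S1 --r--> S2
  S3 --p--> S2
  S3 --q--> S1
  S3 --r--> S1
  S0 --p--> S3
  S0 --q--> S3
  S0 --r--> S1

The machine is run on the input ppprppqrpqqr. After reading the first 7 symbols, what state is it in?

S2

Trace: S2 -p-> S0 -p-> S3 -p-> S2 -r-> S0 -p-> S3 -p-> S2 -q-> S2
After 7 symbols: S2.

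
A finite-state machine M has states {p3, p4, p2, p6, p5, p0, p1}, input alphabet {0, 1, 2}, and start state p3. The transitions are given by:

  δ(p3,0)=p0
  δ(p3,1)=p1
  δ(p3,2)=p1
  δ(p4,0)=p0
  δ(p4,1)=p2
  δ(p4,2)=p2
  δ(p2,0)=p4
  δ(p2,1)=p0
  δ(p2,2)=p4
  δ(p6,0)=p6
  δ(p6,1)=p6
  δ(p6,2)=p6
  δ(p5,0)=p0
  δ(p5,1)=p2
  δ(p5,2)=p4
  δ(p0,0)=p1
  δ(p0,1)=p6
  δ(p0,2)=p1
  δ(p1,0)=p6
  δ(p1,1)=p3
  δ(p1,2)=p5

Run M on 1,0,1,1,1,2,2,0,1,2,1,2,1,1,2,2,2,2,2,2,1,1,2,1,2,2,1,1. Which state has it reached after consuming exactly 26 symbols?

p6

Trace: p3 -1-> p1 -0-> p6 -1-> p6 -1-> p6 -1-> p6 -2-> p6 -2-> p6 -0-> p6 -1-> p6 -2-> p6 -1-> p6 -2-> p6 -1-> p6 -1-> p6 -2-> p6 -2-> p6 -2-> p6 -2-> p6 -2-> p6 -2-> p6 -1-> p6 -1-> p6 -2-> p6 -1-> p6 -2-> p6 -2-> p6
After 26 symbols: p6.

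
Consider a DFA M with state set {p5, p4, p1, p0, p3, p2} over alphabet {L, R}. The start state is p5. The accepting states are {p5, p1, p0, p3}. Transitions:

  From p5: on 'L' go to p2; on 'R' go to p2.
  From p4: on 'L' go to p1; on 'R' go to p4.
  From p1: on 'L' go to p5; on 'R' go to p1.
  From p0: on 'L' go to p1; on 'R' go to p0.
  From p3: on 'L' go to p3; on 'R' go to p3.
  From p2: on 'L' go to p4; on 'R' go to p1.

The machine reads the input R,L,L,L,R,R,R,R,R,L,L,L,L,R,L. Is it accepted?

start at p5
read 'R': p5 → p2
read 'L': p2 → p4
read 'L': p4 → p1
read 'L': p1 → p5
read 'R': p5 → p2
read 'R': p2 → p1
read 'R': p1 → p1
read 'R': p1 → p1
read 'R': p1 → p1
read 'L': p1 → p5
read 'L': p5 → p2
read 'L': p2 → p4
read 'L': p4 → p1
read 'R': p1 → p1
read 'L': p1 → p5
End state p5 is accepting.

Yes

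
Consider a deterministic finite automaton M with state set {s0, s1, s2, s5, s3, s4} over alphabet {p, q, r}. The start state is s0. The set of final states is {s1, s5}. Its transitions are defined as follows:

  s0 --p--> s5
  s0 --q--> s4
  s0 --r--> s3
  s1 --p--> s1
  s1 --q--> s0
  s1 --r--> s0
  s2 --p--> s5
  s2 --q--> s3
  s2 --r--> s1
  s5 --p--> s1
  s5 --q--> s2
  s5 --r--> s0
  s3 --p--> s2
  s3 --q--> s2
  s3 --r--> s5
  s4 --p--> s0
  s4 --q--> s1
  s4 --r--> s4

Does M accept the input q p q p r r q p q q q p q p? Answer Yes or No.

s0 → s4 → s0 → s4 → s0 → s3 → s5 → s2 → s5 → s2 → s3 → s2 → s5 → s2 → s5
End state s5 is accepting.

Yes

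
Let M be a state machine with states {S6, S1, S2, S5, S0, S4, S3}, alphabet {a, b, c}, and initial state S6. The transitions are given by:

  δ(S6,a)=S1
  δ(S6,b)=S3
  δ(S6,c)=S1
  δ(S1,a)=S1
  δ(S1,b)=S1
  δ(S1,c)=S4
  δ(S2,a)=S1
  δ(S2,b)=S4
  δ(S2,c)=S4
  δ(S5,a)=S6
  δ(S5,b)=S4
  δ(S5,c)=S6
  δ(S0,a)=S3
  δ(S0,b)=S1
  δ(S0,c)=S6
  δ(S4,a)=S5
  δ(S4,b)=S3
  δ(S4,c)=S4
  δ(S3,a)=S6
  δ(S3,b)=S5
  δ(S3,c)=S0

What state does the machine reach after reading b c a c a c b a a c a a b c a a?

S6

start at S6
read 'b': S6 → S3
read 'c': S3 → S0
read 'a': S0 → S3
read 'c': S3 → S0
read 'a': S0 → S3
read 'c': S3 → S0
read 'b': S0 → S1
read 'a': S1 → S1
read 'a': S1 → S1
read 'c': S1 → S4
read 'a': S4 → S5
read 'a': S5 → S6
read 'b': S6 → S3
read 'c': S3 → S0
read 'a': S0 → S3
read 'a': S3 → S6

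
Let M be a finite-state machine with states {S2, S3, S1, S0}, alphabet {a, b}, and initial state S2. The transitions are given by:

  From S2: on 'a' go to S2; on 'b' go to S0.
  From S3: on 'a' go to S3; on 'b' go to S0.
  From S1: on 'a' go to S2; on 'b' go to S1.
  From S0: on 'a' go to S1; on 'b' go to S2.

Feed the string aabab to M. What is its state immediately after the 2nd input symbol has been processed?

S2

Trace: S2 -a-> S2 -a-> S2
After 2 symbols: S2.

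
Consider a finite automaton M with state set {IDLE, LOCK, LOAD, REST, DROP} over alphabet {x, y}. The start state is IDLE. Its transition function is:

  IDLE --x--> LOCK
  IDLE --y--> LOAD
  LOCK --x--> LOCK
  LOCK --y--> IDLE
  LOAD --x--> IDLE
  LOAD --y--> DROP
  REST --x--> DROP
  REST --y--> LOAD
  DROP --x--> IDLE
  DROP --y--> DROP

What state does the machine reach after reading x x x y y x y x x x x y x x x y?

start at IDLE
read 'x': IDLE → LOCK
read 'x': LOCK → LOCK
read 'x': LOCK → LOCK
read 'y': LOCK → IDLE
read 'y': IDLE → LOAD
read 'x': LOAD → IDLE
read 'y': IDLE → LOAD
read 'x': LOAD → IDLE
read 'x': IDLE → LOCK
read 'x': LOCK → LOCK
read 'x': LOCK → LOCK
read 'y': LOCK → IDLE
read 'x': IDLE → LOCK
read 'x': LOCK → LOCK
read 'x': LOCK → LOCK
read 'y': LOCK → IDLE

IDLE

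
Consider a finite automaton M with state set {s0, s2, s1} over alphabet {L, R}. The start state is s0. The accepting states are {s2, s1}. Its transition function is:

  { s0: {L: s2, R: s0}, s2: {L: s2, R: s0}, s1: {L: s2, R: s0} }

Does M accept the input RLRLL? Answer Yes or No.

Trace: s0 -R-> s0 -L-> s2 -R-> s0 -L-> s2 -L-> s2
End state s2 is accepting.

Yes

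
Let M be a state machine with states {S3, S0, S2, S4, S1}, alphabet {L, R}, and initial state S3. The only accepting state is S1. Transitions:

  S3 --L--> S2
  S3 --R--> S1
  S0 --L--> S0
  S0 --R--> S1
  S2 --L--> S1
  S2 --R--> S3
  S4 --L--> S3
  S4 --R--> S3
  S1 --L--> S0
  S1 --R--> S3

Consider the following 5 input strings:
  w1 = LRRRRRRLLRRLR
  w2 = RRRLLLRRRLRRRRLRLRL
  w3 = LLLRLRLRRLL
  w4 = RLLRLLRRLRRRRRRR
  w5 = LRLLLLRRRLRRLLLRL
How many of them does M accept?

w1: S3 → S2 → S3 → S1 → S3 → S1 → S3 → S1 → S0 → S0 → S1 → S3 → S2 → S3  → end S3, rejected
w2: S3 → S1 → S3 → S1 → S0 → S0 → S0 → S1 → S3 → S1 → S0 → S1 → S3 → S1 → S3 → S2 → S3 → S2 → S3 → S2  → end S2, rejected
w3: S3 → S2 → S1 → S0 → S1 → S0 → S1 → S0 → S1 → S3 → S2 → S1  → end S1, accepted
w4: S3 → S1 → S0 → S0 → S1 → S0 → S0 → S1 → S3 → S2 → S3 → S1 → S3 → S1 → S3 → S1 → S3  → end S3, rejected
w5: S3 → S2 → S3 → S2 → S1 → S0 → S0 → S1 → S3 → S1 → S0 → S1 → S3 → S2 → S1 → S0 → S1 → S0  → end S0, rejected

1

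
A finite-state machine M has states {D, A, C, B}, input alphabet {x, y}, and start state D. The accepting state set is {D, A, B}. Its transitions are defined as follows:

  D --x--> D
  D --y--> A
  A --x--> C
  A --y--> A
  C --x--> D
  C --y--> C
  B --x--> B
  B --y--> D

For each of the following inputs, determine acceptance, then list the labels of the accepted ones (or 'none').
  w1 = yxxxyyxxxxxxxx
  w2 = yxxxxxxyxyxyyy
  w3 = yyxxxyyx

w1: Trace: D -y-> A -x-> C -x-> D -x-> D -y-> A -y-> A -x-> C -x-> D -x-> D -x-> D -x-> D -x-> D -x-> D -x-> D  → end D, accepted
w2: Trace: D -y-> A -x-> C -x-> D -x-> D -x-> D -x-> D -x-> D -y-> A -x-> C -y-> C -x-> D -y-> A -y-> A -y-> A  → end A, accepted
w3: Trace: D -y-> A -y-> A -x-> C -x-> D -x-> D -y-> A -y-> A -x-> C  → end C, rejected

w1, w2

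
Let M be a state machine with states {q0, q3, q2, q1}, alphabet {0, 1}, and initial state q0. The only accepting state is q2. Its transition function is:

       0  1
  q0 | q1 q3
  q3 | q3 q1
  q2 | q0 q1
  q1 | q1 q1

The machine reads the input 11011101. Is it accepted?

start at q0
read '1': q0 → q3
read '1': q3 → q1
read '0': q1 → q1
read '1': q1 → q1
read '1': q1 → q1
read '1': q1 → q1
read '0': q1 → q1
read '1': q1 → q1
End state q1 is not accepting.

No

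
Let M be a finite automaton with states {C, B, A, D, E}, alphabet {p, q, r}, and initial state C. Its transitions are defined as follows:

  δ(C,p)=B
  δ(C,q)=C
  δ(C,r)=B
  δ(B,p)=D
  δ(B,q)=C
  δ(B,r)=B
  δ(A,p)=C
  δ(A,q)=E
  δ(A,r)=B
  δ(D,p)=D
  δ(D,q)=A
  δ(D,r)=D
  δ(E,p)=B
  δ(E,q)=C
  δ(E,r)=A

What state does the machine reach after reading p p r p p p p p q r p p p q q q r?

B

C → B → D → D → D → D → D → D → D → A → B → D → D → D → A → E → C → B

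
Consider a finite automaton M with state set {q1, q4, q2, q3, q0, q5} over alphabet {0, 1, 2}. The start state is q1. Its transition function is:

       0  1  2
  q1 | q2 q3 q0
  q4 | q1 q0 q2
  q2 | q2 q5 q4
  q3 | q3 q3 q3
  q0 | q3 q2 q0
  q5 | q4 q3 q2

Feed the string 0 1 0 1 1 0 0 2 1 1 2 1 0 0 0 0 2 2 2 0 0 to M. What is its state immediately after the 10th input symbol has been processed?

q2

Trace: q1 -0-> q2 -1-> q5 -0-> q4 -1-> q0 -1-> q2 -0-> q2 -0-> q2 -2-> q4 -1-> q0 -1-> q2
After 10 symbols: q2.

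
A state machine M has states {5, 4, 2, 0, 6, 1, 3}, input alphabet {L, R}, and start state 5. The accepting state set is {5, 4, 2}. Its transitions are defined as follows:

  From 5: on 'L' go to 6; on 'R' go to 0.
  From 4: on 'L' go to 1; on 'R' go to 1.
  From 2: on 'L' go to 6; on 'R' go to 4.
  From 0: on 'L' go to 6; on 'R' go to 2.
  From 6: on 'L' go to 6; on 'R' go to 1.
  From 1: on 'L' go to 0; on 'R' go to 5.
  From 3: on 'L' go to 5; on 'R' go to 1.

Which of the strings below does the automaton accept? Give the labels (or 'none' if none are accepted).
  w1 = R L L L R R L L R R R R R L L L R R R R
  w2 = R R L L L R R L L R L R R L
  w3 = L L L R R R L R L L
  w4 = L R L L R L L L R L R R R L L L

w1

w1: Trace: 5 -R-> 0 -L-> 6 -L-> 6 -L-> 6 -R-> 1 -R-> 5 -L-> 6 -L-> 6 -R-> 1 -R-> 5 -R-> 0 -R-> 2 -R-> 4 -L-> 1 -L-> 0 -L-> 6 -R-> 1 -R-> 5 -R-> 0 -R-> 2  → end 2, accepted
w2: Trace: 5 -R-> 0 -R-> 2 -L-> 6 -L-> 6 -L-> 6 -R-> 1 -R-> 5 -L-> 6 -L-> 6 -R-> 1 -L-> 0 -R-> 2 -R-> 4 -L-> 1  → end 1, rejected
w3: Trace: 5 -L-> 6 -L-> 6 -L-> 6 -R-> 1 -R-> 5 -R-> 0 -L-> 6 -R-> 1 -L-> 0 -L-> 6  → end 6, rejected
w4: Trace: 5 -L-> 6 -R-> 1 -L-> 0 -L-> 6 -R-> 1 -L-> 0 -L-> 6 -L-> 6 -R-> 1 -L-> 0 -R-> 2 -R-> 4 -R-> 1 -L-> 0 -L-> 6 -L-> 6  → end 6, rejected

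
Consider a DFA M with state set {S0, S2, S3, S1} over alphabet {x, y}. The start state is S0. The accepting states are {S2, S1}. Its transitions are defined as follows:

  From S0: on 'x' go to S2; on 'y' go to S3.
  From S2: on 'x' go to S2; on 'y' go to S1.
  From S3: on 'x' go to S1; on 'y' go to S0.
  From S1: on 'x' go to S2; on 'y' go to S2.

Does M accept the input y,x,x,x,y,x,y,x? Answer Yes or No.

Trace: S0 -y-> S3 -x-> S1 -x-> S2 -x-> S2 -y-> S1 -x-> S2 -y-> S1 -x-> S2
End state S2 is accepting.

Yes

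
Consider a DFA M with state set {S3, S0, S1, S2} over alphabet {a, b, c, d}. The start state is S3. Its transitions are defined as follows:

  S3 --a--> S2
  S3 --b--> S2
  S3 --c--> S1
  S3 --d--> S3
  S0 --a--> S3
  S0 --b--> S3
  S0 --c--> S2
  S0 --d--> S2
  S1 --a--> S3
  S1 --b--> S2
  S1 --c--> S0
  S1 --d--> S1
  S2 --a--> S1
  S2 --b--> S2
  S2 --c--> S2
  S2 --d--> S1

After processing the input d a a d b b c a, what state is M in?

start at S3
read 'd': S3 → S3
read 'a': S3 → S2
read 'a': S2 → S1
read 'd': S1 → S1
read 'b': S1 → S2
read 'b': S2 → S2
read 'c': S2 → S2
read 'a': S2 → S1

S1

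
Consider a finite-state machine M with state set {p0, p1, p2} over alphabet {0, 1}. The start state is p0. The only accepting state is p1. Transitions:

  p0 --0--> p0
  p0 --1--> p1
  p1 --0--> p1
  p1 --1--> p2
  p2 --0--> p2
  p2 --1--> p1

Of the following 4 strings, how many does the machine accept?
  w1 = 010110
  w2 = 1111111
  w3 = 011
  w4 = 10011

3

w1: Trace: p0 -0-> p0 -1-> p1 -0-> p1 -1-> p2 -1-> p1 -0-> p1  → end p1, accepted
w2: Trace: p0 -1-> p1 -1-> p2 -1-> p1 -1-> p2 -1-> p1 -1-> p2 -1-> p1  → end p1, accepted
w3: Trace: p0 -0-> p0 -1-> p1 -1-> p2  → end p2, rejected
w4: Trace: p0 -1-> p1 -0-> p1 -0-> p1 -1-> p2 -1-> p1  → end p1, accepted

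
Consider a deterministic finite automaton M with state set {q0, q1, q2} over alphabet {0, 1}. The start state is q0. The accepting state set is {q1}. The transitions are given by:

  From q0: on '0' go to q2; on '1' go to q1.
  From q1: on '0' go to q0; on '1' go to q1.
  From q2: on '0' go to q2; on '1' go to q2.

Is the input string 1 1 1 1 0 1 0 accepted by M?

Trace: q0 -1-> q1 -1-> q1 -1-> q1 -1-> q1 -0-> q0 -1-> q1 -0-> q0
End state q0 is not accepting.

No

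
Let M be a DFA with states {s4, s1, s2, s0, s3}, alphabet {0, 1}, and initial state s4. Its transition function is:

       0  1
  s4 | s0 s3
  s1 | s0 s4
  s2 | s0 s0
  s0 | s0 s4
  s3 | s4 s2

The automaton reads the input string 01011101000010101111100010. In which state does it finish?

s0

s4 → s0 → s4 → s0 → s4 → s3 → s2 → s0 → s4 → s0 → s0 → s0 → s0 → s4 → s0 → s4 → s0 → s4 → s3 → s2 → s0 → s4 → s0 → s0 → s0 → s4 → s0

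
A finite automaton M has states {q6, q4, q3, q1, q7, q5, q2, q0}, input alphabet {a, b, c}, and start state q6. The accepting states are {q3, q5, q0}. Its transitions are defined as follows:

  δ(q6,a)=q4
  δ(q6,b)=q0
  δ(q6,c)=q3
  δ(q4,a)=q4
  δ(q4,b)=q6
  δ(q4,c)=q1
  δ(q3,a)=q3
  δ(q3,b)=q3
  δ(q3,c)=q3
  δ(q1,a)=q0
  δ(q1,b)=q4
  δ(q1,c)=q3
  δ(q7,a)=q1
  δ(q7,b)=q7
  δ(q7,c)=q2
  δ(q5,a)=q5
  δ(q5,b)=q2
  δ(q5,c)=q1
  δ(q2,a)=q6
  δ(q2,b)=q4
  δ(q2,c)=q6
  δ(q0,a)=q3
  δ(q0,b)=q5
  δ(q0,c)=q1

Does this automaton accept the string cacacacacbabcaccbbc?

Yes

start at q6
read 'c': q6 → q3
read 'a': q3 → q3
read 'c': q3 → q3
read 'a': q3 → q3
read 'c': q3 → q3
read 'a': q3 → q3
read 'c': q3 → q3
read 'a': q3 → q3
read 'c': q3 → q3
read 'b': q3 → q3
read 'a': q3 → q3
read 'b': q3 → q3
read 'c': q3 → q3
read 'a': q3 → q3
read 'c': q3 → q3
read 'c': q3 → q3
read 'b': q3 → q3
read 'b': q3 → q3
read 'c': q3 → q3
End state q3 is accepting.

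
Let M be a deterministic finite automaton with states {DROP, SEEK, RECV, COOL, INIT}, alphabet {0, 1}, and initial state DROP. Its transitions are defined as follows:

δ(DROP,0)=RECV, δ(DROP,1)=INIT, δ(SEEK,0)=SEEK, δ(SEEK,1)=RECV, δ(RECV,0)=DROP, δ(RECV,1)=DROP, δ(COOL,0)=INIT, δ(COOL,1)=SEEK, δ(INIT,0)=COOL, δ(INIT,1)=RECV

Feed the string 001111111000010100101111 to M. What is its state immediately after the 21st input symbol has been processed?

INIT

DROP → RECV → DROP → INIT → RECV → DROP → INIT → RECV → DROP → INIT → COOL → INIT → COOL → INIT → RECV → DROP → INIT → COOL → INIT → RECV → DROP → INIT
After 21 symbols: INIT.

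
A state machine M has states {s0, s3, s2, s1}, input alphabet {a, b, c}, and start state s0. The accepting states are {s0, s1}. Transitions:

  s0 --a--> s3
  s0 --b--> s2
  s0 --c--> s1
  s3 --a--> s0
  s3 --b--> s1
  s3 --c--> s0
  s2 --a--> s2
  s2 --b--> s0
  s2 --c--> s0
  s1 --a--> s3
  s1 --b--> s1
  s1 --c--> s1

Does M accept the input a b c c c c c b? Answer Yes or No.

s0 → s3 → s1 → s1 → s1 → s1 → s1 → s1 → s1
End state s1 is accepting.

Yes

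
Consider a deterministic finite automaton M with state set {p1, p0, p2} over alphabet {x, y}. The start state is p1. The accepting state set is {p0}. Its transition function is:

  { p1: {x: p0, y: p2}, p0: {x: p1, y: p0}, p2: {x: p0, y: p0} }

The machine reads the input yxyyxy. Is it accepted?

No

Trace: p1 -y-> p2 -x-> p0 -y-> p0 -y-> p0 -x-> p1 -y-> p2
End state p2 is not accepting.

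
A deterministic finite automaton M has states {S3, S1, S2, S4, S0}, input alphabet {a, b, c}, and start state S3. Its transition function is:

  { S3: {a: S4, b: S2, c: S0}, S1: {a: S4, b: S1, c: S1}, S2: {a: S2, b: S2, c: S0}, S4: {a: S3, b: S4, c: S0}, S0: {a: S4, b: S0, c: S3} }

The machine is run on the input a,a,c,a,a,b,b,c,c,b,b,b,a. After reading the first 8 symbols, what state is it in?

Trace: S3 -a-> S4 -a-> S3 -c-> S0 -a-> S4 -a-> S3 -b-> S2 -b-> S2 -c-> S0
After 8 symbols: S0.

S0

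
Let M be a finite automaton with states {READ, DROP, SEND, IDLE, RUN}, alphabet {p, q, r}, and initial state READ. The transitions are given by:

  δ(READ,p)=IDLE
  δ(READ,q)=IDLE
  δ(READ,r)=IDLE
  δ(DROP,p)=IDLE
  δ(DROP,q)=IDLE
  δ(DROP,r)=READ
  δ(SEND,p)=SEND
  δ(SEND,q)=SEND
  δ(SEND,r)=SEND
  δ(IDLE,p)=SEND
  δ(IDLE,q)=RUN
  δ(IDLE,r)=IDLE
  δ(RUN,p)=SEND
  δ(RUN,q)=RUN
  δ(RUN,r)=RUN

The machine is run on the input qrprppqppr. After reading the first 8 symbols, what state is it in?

start at READ
read 'q': READ → IDLE
read 'r': IDLE → IDLE
read 'p': IDLE → SEND
read 'r': SEND → SEND
read 'p': SEND → SEND
read 'p': SEND → SEND
read 'q': SEND → SEND
read 'p': SEND → SEND
After 8 symbols: SEND.

SEND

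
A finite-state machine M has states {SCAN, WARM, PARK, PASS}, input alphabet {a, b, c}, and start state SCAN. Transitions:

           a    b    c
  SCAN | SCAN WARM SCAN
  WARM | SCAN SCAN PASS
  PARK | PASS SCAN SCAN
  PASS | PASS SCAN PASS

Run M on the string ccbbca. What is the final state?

SCAN

start at SCAN
read 'c': SCAN → SCAN
read 'c': SCAN → SCAN
read 'b': SCAN → WARM
read 'b': WARM → SCAN
read 'c': SCAN → SCAN
read 'a': SCAN → SCAN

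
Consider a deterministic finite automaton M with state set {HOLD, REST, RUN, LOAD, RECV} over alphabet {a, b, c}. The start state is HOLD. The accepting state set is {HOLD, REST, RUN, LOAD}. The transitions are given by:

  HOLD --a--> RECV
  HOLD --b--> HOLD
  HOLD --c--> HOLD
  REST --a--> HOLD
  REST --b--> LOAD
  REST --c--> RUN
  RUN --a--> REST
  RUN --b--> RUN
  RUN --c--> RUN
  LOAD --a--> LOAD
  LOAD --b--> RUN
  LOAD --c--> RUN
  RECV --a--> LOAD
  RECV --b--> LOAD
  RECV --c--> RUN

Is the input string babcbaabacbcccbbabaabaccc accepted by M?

start at HOLD
read 'b': HOLD → HOLD
read 'a': HOLD → RECV
read 'b': RECV → LOAD
read 'c': LOAD → RUN
read 'b': RUN → RUN
read 'a': RUN → REST
read 'a': REST → HOLD
read 'b': HOLD → HOLD
read 'a': HOLD → RECV
read 'c': RECV → RUN
read 'b': RUN → RUN
read 'c': RUN → RUN
read 'c': RUN → RUN
read 'c': RUN → RUN
read 'b': RUN → RUN
read 'b': RUN → RUN
read 'a': RUN → REST
read 'b': REST → LOAD
read 'a': LOAD → LOAD
read 'a': LOAD → LOAD
read 'b': LOAD → RUN
read 'a': RUN → REST
read 'c': REST → RUN
read 'c': RUN → RUN
read 'c': RUN → RUN
End state RUN is accepting.

Yes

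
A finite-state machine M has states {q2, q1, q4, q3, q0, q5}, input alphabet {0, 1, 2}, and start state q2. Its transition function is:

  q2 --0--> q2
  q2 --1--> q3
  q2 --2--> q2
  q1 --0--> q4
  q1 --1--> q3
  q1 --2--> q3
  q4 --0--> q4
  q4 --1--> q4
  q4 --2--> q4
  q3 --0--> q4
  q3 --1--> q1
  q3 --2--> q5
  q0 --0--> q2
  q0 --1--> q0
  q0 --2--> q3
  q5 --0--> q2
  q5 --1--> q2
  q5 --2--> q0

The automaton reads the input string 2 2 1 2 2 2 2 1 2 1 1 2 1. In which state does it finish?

start at q2
read '2': q2 → q2
read '2': q2 → q2
read '1': q2 → q3
read '2': q3 → q5
read '2': q5 → q0
read '2': q0 → q3
read '2': q3 → q5
read '1': q5 → q2
read '2': q2 → q2
read '1': q2 → q3
read '1': q3 → q1
read '2': q1 → q3
read '1': q3 → q1

q1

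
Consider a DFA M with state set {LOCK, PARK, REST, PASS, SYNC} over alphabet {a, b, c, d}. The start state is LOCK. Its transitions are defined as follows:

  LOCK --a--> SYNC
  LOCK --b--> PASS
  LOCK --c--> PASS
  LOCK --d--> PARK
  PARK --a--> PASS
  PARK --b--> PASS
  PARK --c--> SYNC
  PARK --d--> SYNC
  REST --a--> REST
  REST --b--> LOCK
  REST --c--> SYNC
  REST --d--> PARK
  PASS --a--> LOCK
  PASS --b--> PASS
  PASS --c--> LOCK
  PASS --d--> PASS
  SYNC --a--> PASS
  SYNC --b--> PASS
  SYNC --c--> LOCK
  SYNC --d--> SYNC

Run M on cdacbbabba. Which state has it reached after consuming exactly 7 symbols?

start at LOCK
read 'c': LOCK → PASS
read 'd': PASS → PASS
read 'a': PASS → LOCK
read 'c': LOCK → PASS
read 'b': PASS → PASS
read 'b': PASS → PASS
read 'a': PASS → LOCK
After 7 symbols: LOCK.

LOCK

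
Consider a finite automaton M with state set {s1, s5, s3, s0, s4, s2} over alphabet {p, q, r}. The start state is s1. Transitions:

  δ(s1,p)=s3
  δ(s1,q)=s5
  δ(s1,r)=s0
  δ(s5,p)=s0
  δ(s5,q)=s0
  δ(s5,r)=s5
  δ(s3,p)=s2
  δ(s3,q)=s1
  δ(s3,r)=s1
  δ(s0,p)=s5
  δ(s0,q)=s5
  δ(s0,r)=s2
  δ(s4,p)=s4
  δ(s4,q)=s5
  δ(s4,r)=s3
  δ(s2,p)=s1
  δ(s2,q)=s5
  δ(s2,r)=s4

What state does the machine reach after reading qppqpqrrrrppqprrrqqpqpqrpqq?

s0

Trace: s1 -q-> s5 -p-> s0 -p-> s5 -q-> s0 -p-> s5 -q-> s0 -r-> s2 -r-> s4 -r-> s3 -r-> s1 -p-> s3 -p-> s2 -q-> s5 -p-> s0 -r-> s2 -r-> s4 -r-> s3 -q-> s1 -q-> s5 -p-> s0 -q-> s5 -p-> s0 -q-> s5 -r-> s5 -p-> s0 -q-> s5 -q-> s0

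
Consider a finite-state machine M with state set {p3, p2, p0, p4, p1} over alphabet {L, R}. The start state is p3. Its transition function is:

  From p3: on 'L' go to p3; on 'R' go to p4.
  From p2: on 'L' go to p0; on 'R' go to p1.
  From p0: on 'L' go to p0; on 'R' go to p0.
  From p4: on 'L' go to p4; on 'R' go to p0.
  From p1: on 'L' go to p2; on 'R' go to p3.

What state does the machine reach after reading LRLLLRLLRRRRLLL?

start at p3
read 'L': p3 → p3
read 'R': p3 → p4
read 'L': p4 → p4
read 'L': p4 → p4
read 'L': p4 → p4
read 'R': p4 → p0
read 'L': p0 → p0
read 'L': p0 → p0
read 'R': p0 → p0
read 'R': p0 → p0
read 'R': p0 → p0
read 'R': p0 → p0
read 'L': p0 → p0
read 'L': p0 → p0
read 'L': p0 → p0

p0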